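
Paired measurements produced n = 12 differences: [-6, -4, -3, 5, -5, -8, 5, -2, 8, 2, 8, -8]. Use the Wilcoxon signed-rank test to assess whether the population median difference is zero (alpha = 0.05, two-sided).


Step 1: Drop any zero differences (none here) and take |d_i|.
|d| = [6, 4, 3, 5, 5, 8, 5, 2, 8, 2, 8, 8]
Step 2: Midrank |d_i| (ties get averaged ranks).
ranks: |6|->8, |4|->4, |3|->3, |5|->6, |5|->6, |8|->10.5, |5|->6, |2|->1.5, |8|->10.5, |2|->1.5, |8|->10.5, |8|->10.5
Step 3: Attach original signs; sum ranks with positive sign and with negative sign.
W+ = 6 + 6 + 10.5 + 1.5 + 10.5 = 34.5
W- = 8 + 4 + 3 + 6 + 10.5 + 1.5 + 10.5 = 43.5
(Check: W+ + W- = 78 should equal n(n+1)/2 = 78.)
Step 4: Test statistic W = min(W+, W-) = 34.5.
Step 5: Ties in |d|, so use the tie-corrected normal approximation.
        E[W] = n(n+1)/4 = 12*13/4 = 39.
        Tie groups: |d|=2 (t=2), |d|=5 (t=3), |d|=8 (t=4); sum(t^3 - t) = 90.
        Var[W] = n(n+1)(2n+1)/24 - sum(t^3-t)/48 = 3900/24 - 90/48 = 160.625.
        z = (W - E[W]) / sqrt(Var[W]) = (34.5 - 39) / 12.6738 = -0.3551.
        Two-sided p = 2*Phi(z) = 0.722542.
Step 6: alpha = 0.05. fail to reject H0.

W+ = 34.5, W- = 43.5, W = min = 34.5, p = 0.722542, fail to reject H0.


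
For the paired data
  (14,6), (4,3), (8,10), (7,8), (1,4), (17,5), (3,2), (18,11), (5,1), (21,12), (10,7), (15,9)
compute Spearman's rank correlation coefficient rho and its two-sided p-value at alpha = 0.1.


Step 1: Rank x and y separately (midranks; no ties here).
rank(x): 14->8, 4->3, 8->6, 7->5, 1->1, 17->10, 3->2, 18->11, 5->4, 21->12, 10->7, 15->9
rank(y): 6->6, 3->3, 10->10, 8->8, 4->4, 5->5, 2->2, 11->11, 1->1, 12->12, 7->7, 9->9
Step 2: d_i = R_x(i) - R_y(i); compute d_i^2.
  (8-6)^2=4, (3-3)^2=0, (6-10)^2=16, (5-8)^2=9, (1-4)^2=9, (10-5)^2=25, (2-2)^2=0, (11-11)^2=0, (4-1)^2=9, (12-12)^2=0, (7-7)^2=0, (9-9)^2=0
sum(d^2) = 72.
Step 3: rho = 1 - 6*72 / (12*(12^2 - 1)) = 1 - 432/1716 = 0.748252.
Step 4: Under H0, t = rho * sqrt((n-2)/(1-rho^2)) = 3.5667 ~ t(10).
Step 5: Two-sided p-value from the t-distribution with 10 df = 0.005124.
Step 6: alpha = 0.1. reject H0.

rho = 0.7483, p = 0.005124, reject H0 at alpha = 0.1.


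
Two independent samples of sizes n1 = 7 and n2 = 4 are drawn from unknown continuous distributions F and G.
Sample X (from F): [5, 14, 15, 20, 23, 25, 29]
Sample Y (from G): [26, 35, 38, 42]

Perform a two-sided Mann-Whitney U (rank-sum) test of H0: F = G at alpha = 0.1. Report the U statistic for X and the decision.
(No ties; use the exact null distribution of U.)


Step 1: Combine and sort all 11 observations; assign midranks.
sorted (value, group): (5,X), (14,X), (15,X), (20,X), (23,X), (25,X), (26,Y), (29,X), (35,Y), (38,Y), (42,Y)
ranks: 5->1, 14->2, 15->3, 20->4, 23->5, 25->6, 26->7, 29->8, 35->9, 38->10, 42->11
Step 2: Rank sum for X: R1 = 1 + 2 + 3 + 4 + 5 + 6 + 8 = 29.
Step 3: U_X = R1 - n1(n1+1)/2 = 29 - 7*8/2 = 29 - 28 = 1.
       U_Y = n1*n2 - U_X = 28 - 1 = 27.
Step 4: No ties, so the exact null distribution of U (based on enumerating the C(11,7) = 330 equally likely rank assignments) gives the two-sided p-value.
Step 5: p-value = 0.012121; compare to alpha = 0.1. reject H0.

U_X = 1, p = 0.012121, reject H0 at alpha = 0.1.


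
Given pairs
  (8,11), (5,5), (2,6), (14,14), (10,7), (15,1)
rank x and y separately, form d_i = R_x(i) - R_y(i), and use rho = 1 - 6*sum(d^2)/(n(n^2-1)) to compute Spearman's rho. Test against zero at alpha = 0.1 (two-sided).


Step 1: Rank x and y separately (midranks; no ties here).
rank(x): 8->3, 5->2, 2->1, 14->5, 10->4, 15->6
rank(y): 11->5, 5->2, 6->3, 14->6, 7->4, 1->1
Step 2: d_i = R_x(i) - R_y(i); compute d_i^2.
  (3-5)^2=4, (2-2)^2=0, (1-3)^2=4, (5-6)^2=1, (4-4)^2=0, (6-1)^2=25
sum(d^2) = 34.
Step 3: rho = 1 - 6*34 / (6*(6^2 - 1)) = 1 - 204/210 = 0.028571.
Step 4: Under H0, t = rho * sqrt((n-2)/(1-rho^2)) = 0.0572 ~ t(4).
Step 5: Two-sided p-value from the t-distribution with 4 df = 0.957155.
Step 6: alpha = 0.1. fail to reject H0.

rho = 0.0286, p = 0.957155, fail to reject H0 at alpha = 0.1.


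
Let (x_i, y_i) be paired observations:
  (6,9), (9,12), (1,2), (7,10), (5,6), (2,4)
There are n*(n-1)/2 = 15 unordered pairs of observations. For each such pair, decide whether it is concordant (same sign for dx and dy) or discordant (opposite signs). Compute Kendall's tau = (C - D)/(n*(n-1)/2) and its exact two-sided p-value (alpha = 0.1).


Step 1: Enumerate the 15 unordered pairs (i,j) with i<j and classify each by sign(x_j-x_i) * sign(y_j-y_i).
  (1,2):dx=+3,dy=+3->C; (1,3):dx=-5,dy=-7->C; (1,4):dx=+1,dy=+1->C; (1,5):dx=-1,dy=-3->C
  (1,6):dx=-4,dy=-5->C; (2,3):dx=-8,dy=-10->C; (2,4):dx=-2,dy=-2->C; (2,5):dx=-4,dy=-6->C
  (2,6):dx=-7,dy=-8->C; (3,4):dx=+6,dy=+8->C; (3,5):dx=+4,dy=+4->C; (3,6):dx=+1,dy=+2->C
  (4,5):dx=-2,dy=-4->C; (4,6):dx=-5,dy=-6->C; (5,6):dx=-3,dy=-2->C
Step 2: C = 15, D = 0, total pairs = 15.
Step 3: tau = (C - D)/(n(n-1)/2) = (15 - 0)/15 = 1.000000.
Step 4: Exact two-sided p-value (enumerate n! = 720 permutations of y under H0): p = 0.002778.
Step 5: alpha = 0.1. reject H0.

tau_b = 1.0000 (C=15, D=0), p = 0.002778, reject H0.


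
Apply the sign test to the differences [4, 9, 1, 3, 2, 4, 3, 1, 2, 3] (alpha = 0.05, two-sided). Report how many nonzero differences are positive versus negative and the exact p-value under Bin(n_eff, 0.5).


Step 1: Discard zero differences. Original n = 10; n_eff = number of nonzero differences = 10.
Nonzero differences (with sign): +4, +9, +1, +3, +2, +4, +3, +1, +2, +3
Step 2: Count signs: positive = 10, negative = 0.
Step 3: Under H0: P(positive) = 0.5, so the number of positives S ~ Bin(10, 0.5).
Step 4: Two-sided exact p-value = sum of Bin(10,0.5) probabilities at or below the observed probability = 0.001953.
Step 5: alpha = 0.05. reject H0.

n_eff = 10, pos = 10, neg = 0, p = 0.001953, reject H0.


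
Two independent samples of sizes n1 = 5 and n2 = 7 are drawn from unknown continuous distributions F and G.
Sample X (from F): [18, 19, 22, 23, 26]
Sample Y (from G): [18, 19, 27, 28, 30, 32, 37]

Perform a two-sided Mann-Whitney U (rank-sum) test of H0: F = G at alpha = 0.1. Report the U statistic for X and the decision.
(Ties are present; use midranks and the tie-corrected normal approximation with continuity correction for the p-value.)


Step 1: Combine and sort all 12 observations; assign midranks.
sorted (value, group): (18,X), (18,Y), (19,X), (19,Y), (22,X), (23,X), (26,X), (27,Y), (28,Y), (30,Y), (32,Y), (37,Y)
ranks: 18->1.5, 18->1.5, 19->3.5, 19->3.5, 22->5, 23->6, 26->7, 27->8, 28->9, 30->10, 32->11, 37->12
Step 2: Rank sum for X: R1 = 1.5 + 3.5 + 5 + 6 + 7 = 23.
Step 3: U_X = R1 - n1(n1+1)/2 = 23 - 5*6/2 = 23 - 15 = 8.
       U_Y = n1*n2 - U_X = 35 - 8 = 27.
Step 4: Ties are present, so use the tie-corrected normal approximation (with continuity correction) for the p-value.
Step 5: p-value = 0.142449; compare to alpha = 0.1. fail to reject H0.

U_X = 8, p = 0.142449, fail to reject H0 at alpha = 0.1.


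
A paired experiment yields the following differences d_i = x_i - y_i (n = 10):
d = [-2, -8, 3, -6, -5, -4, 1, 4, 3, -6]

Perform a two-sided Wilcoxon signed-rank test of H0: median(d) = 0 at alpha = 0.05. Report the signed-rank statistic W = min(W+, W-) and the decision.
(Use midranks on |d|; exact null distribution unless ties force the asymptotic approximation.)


Step 1: Drop any zero differences (none here) and take |d_i|.
|d| = [2, 8, 3, 6, 5, 4, 1, 4, 3, 6]
Step 2: Midrank |d_i| (ties get averaged ranks).
ranks: |2|->2, |8|->10, |3|->3.5, |6|->8.5, |5|->7, |4|->5.5, |1|->1, |4|->5.5, |3|->3.5, |6|->8.5
Step 3: Attach original signs; sum ranks with positive sign and with negative sign.
W+ = 3.5 + 1 + 5.5 + 3.5 = 13.5
W- = 2 + 10 + 8.5 + 7 + 5.5 + 8.5 = 41.5
(Check: W+ + W- = 55 should equal n(n+1)/2 = 55.)
Step 4: Test statistic W = min(W+, W-) = 13.5.
Step 5: Ties in |d|, so use the tie-corrected normal approximation.
        E[W] = n(n+1)/4 = 10*11/4 = 27.5.
        Tie groups: |d|=3 (t=2), |d|=4 (t=2), |d|=6 (t=2); sum(t^3 - t) = 18.
        Var[W] = n(n+1)(2n+1)/24 - sum(t^3-t)/48 = 2310/24 - 18/48 = 95.875.
        z = (W - E[W]) / sqrt(Var[W]) = (13.5 - 27.5) / 9.7916 = -1.4298.
        Two-sided p = 2*Phi(z) = 0.152774.
Step 6: alpha = 0.05. fail to reject H0.

W+ = 13.5, W- = 41.5, W = min = 13.5, p = 0.152774, fail to reject H0.


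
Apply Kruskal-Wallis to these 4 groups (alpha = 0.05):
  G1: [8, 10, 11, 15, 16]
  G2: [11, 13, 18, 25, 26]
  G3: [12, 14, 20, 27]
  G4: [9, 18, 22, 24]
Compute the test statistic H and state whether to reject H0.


Step 1: Combine all N = 18 observations and assign midranks.
sorted (value, group, rank): (8,G1,1), (9,G4,2), (10,G1,3), (11,G1,4.5), (11,G2,4.5), (12,G3,6), (13,G2,7), (14,G3,8), (15,G1,9), (16,G1,10), (18,G2,11.5), (18,G4,11.5), (20,G3,13), (22,G4,14), (24,G4,15), (25,G2,16), (26,G2,17), (27,G3,18)
Step 2: Sum ranks within each group.
R_1 = 27.5 (n_1 = 5)
R_2 = 56 (n_2 = 5)
R_3 = 45 (n_3 = 4)
R_4 = 42.5 (n_4 = 4)
Step 3: H = 12/(N(N+1)) * sum(R_i^2/n_i) - 3(N+1)
     = 12/(18*19) * (27.5^2/5 + 56^2/5 + 45^2/4 + 42.5^2/4) - 3*19
     = 0.035088 * 1736.26 - 57
     = 3.921491.
Step 4: Ties present; correction factor C = 1 - 12/(18^3 - 18) = 0.997936. Corrected H = 3.921491 / 0.997936 = 3.929602.
Step 5: Under H0, H ~ chi^2(3); p-value = 0.269167.
Step 6: alpha = 0.05. fail to reject H0.

H = 3.9296, df = 3, p = 0.269167, fail to reject H0.


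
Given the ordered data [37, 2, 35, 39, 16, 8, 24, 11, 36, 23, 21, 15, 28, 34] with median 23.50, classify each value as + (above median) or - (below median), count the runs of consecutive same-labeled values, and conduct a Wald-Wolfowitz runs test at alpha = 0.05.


Step 1: Compute median = 23.50; label A = above, B = below.
Labels in order: ABAABBABABBBAA  (n_A = 7, n_B = 7)
Step 2: Count runs R = 9.
Step 3: Under H0 (random ordering), E[R] = 2*n_A*n_B/(n_A+n_B) + 1 = 2*7*7/14 + 1 = 8.0000.
        Var[R] = 2*n_A*n_B*(2*n_A*n_B - n_A - n_B) / ((n_A+n_B)^2 * (n_A+n_B-1)) = 8232/2548 = 3.2308.
        SD[R] = 1.7974.
Step 4: Continuity-corrected z = (R - 0.5 - E[R]) / SD[R] = (9 - 0.5 - 8.0000) / 1.7974 = 0.2782.
Step 5: Two-sided p-value via normal approximation = 2*(1 - Phi(|z|)) = 0.780879.
Step 6: alpha = 0.05. fail to reject H0.

R = 9, z = 0.2782, p = 0.780879, fail to reject H0.


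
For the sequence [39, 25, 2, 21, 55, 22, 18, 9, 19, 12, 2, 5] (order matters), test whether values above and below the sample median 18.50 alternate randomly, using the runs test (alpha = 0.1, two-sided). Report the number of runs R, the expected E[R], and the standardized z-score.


Step 1: Compute median = 18.50; label A = above, B = below.
Labels in order: AABAAABBABBB  (n_A = 6, n_B = 6)
Step 2: Count runs R = 6.
Step 3: Under H0 (random ordering), E[R] = 2*n_A*n_B/(n_A+n_B) + 1 = 2*6*6/12 + 1 = 7.0000.
        Var[R] = 2*n_A*n_B*(2*n_A*n_B - n_A - n_B) / ((n_A+n_B)^2 * (n_A+n_B-1)) = 4320/1584 = 2.7273.
        SD[R] = 1.6514.
Step 4: Continuity-corrected z = (R + 0.5 - E[R]) / SD[R] = (6 + 0.5 - 7.0000) / 1.6514 = -0.3028.
Step 5: Two-sided p-value via normal approximation = 2*(1 - Phi(|z|)) = 0.762069.
Step 6: alpha = 0.1. fail to reject H0.

R = 6, z = -0.3028, p = 0.762069, fail to reject H0.


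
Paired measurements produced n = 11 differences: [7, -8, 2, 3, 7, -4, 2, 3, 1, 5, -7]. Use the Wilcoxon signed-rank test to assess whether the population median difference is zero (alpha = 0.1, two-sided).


Step 1: Drop any zero differences (none here) and take |d_i|.
|d| = [7, 8, 2, 3, 7, 4, 2, 3, 1, 5, 7]
Step 2: Midrank |d_i| (ties get averaged ranks).
ranks: |7|->9, |8|->11, |2|->2.5, |3|->4.5, |7|->9, |4|->6, |2|->2.5, |3|->4.5, |1|->1, |5|->7, |7|->9
Step 3: Attach original signs; sum ranks with positive sign and with negative sign.
W+ = 9 + 2.5 + 4.5 + 9 + 2.5 + 4.5 + 1 + 7 = 40
W- = 11 + 6 + 9 = 26
(Check: W+ + W- = 66 should equal n(n+1)/2 = 66.)
Step 4: Test statistic W = min(W+, W-) = 26.
Step 5: Ties in |d|, so use the tie-corrected normal approximation.
        E[W] = n(n+1)/4 = 11*12/4 = 33.
        Tie groups: |d|=2 (t=2), |d|=3 (t=2), |d|=7 (t=3); sum(t^3 - t) = 36.
        Var[W] = n(n+1)(2n+1)/24 - sum(t^3-t)/48 = 3036/24 - 36/48 = 125.75.
        z = (W - E[W]) / sqrt(Var[W]) = (26 - 33) / 11.2138 = -0.6242.
        Two-sided p = 2*Phi(z) = 0.532477.
Step 6: alpha = 0.1. fail to reject H0.

W+ = 40, W- = 26, W = min = 26, p = 0.532477, fail to reject H0.


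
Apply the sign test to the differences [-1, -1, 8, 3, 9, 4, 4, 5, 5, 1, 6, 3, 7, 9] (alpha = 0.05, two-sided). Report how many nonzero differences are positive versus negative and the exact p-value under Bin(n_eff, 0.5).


Step 1: Discard zero differences. Original n = 14; n_eff = number of nonzero differences = 14.
Nonzero differences (with sign): -1, -1, +8, +3, +9, +4, +4, +5, +5, +1, +6, +3, +7, +9
Step 2: Count signs: positive = 12, negative = 2.
Step 3: Under H0: P(positive) = 0.5, so the number of positives S ~ Bin(14, 0.5).
Step 4: Two-sided exact p-value = sum of Bin(14,0.5) probabilities at or below the observed probability = 0.012939.
Step 5: alpha = 0.05. reject H0.

n_eff = 14, pos = 12, neg = 2, p = 0.012939, reject H0.


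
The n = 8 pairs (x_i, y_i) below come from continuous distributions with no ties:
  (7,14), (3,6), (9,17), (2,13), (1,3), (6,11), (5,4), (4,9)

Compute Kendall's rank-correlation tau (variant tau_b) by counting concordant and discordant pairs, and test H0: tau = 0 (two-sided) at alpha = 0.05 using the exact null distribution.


Step 1: Enumerate the 28 unordered pairs (i,j) with i<j and classify each by sign(x_j-x_i) * sign(y_j-y_i).
  (1,2):dx=-4,dy=-8->C; (1,3):dx=+2,dy=+3->C; (1,4):dx=-5,dy=-1->C; (1,5):dx=-6,dy=-11->C
  (1,6):dx=-1,dy=-3->C; (1,7):dx=-2,dy=-10->C; (1,8):dx=-3,dy=-5->C; (2,3):dx=+6,dy=+11->C
  (2,4):dx=-1,dy=+7->D; (2,5):dx=-2,dy=-3->C; (2,6):dx=+3,dy=+5->C; (2,7):dx=+2,dy=-2->D
  (2,8):dx=+1,dy=+3->C; (3,4):dx=-7,dy=-4->C; (3,5):dx=-8,dy=-14->C; (3,6):dx=-3,dy=-6->C
  (3,7):dx=-4,dy=-13->C; (3,8):dx=-5,dy=-8->C; (4,5):dx=-1,dy=-10->C; (4,6):dx=+4,dy=-2->D
  (4,7):dx=+3,dy=-9->D; (4,8):dx=+2,dy=-4->D; (5,6):dx=+5,dy=+8->C; (5,7):dx=+4,dy=+1->C
  (5,8):dx=+3,dy=+6->C; (6,7):dx=-1,dy=-7->C; (6,8):dx=-2,dy=-2->C; (7,8):dx=-1,dy=+5->D
Step 2: C = 22, D = 6, total pairs = 28.
Step 3: tau = (C - D)/(n(n-1)/2) = (22 - 6)/28 = 0.571429.
Step 4: Exact two-sided p-value (enumerate n! = 40320 permutations of y under H0): p = 0.061012.
Step 5: alpha = 0.05. fail to reject H0.

tau_b = 0.5714 (C=22, D=6), p = 0.061012, fail to reject H0.


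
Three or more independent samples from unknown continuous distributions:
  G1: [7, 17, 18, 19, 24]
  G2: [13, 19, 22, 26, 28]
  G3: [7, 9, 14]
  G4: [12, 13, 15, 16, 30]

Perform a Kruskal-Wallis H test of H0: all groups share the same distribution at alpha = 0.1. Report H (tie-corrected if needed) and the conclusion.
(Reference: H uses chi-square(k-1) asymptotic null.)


Step 1: Combine all N = 18 observations and assign midranks.
sorted (value, group, rank): (7,G1,1.5), (7,G3,1.5), (9,G3,3), (12,G4,4), (13,G2,5.5), (13,G4,5.5), (14,G3,7), (15,G4,8), (16,G4,9), (17,G1,10), (18,G1,11), (19,G1,12.5), (19,G2,12.5), (22,G2,14), (24,G1,15), (26,G2,16), (28,G2,17), (30,G4,18)
Step 2: Sum ranks within each group.
R_1 = 50 (n_1 = 5)
R_2 = 65 (n_2 = 5)
R_3 = 11.5 (n_3 = 3)
R_4 = 44.5 (n_4 = 5)
Step 3: H = 12/(N(N+1)) * sum(R_i^2/n_i) - 3(N+1)
     = 12/(18*19) * (50^2/5 + 65^2/5 + 11.5^2/3 + 44.5^2/5) - 3*19
     = 0.035088 * 1785.13 - 57
     = 5.636257.
Step 4: Ties present; correction factor C = 1 - 18/(18^3 - 18) = 0.996904. Corrected H = 5.636257 / 0.996904 = 5.653761.
Step 5: Under H0, H ~ chi^2(3); p-value = 0.129726.
Step 6: alpha = 0.1. fail to reject H0.

H = 5.6538, df = 3, p = 0.129726, fail to reject H0.


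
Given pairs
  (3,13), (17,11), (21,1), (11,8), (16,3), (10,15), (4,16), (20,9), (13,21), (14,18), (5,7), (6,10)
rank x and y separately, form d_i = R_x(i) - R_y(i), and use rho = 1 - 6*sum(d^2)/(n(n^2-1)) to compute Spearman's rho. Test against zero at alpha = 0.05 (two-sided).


Step 1: Rank x and y separately (midranks; no ties here).
rank(x): 3->1, 17->10, 21->12, 11->6, 16->9, 10->5, 4->2, 20->11, 13->7, 14->8, 5->3, 6->4
rank(y): 13->8, 11->7, 1->1, 8->4, 3->2, 15->9, 16->10, 9->5, 21->12, 18->11, 7->3, 10->6
Step 2: d_i = R_x(i) - R_y(i); compute d_i^2.
  (1-8)^2=49, (10-7)^2=9, (12-1)^2=121, (6-4)^2=4, (9-2)^2=49, (5-9)^2=16, (2-10)^2=64, (11-5)^2=36, (7-12)^2=25, (8-11)^2=9, (3-3)^2=0, (4-6)^2=4
sum(d^2) = 386.
Step 3: rho = 1 - 6*386 / (12*(12^2 - 1)) = 1 - 2316/1716 = -0.349650.
Step 4: Under H0, t = rho * sqrt((n-2)/(1-rho^2)) = -1.1802 ~ t(10).
Step 5: Two-sided p-value from the t-distribution with 10 df = 0.265239.
Step 6: alpha = 0.05. fail to reject H0.

rho = -0.3497, p = 0.265239, fail to reject H0 at alpha = 0.05.


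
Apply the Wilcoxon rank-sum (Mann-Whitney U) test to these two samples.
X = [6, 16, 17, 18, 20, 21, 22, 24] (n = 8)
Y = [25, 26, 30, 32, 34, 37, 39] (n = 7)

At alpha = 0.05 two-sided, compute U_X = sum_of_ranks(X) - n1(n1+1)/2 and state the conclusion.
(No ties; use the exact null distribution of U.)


Step 1: Combine and sort all 15 observations; assign midranks.
sorted (value, group): (6,X), (16,X), (17,X), (18,X), (20,X), (21,X), (22,X), (24,X), (25,Y), (26,Y), (30,Y), (32,Y), (34,Y), (37,Y), (39,Y)
ranks: 6->1, 16->2, 17->3, 18->4, 20->5, 21->6, 22->7, 24->8, 25->9, 26->10, 30->11, 32->12, 34->13, 37->14, 39->15
Step 2: Rank sum for X: R1 = 1 + 2 + 3 + 4 + 5 + 6 + 7 + 8 = 36.
Step 3: U_X = R1 - n1(n1+1)/2 = 36 - 8*9/2 = 36 - 36 = 0.
       U_Y = n1*n2 - U_X = 56 - 0 = 56.
Step 4: No ties, so the exact null distribution of U (based on enumerating the C(15,8) = 6435 equally likely rank assignments) gives the two-sided p-value.
Step 5: p-value = 0.000311; compare to alpha = 0.05. reject H0.

U_X = 0, p = 0.000311, reject H0 at alpha = 0.05.


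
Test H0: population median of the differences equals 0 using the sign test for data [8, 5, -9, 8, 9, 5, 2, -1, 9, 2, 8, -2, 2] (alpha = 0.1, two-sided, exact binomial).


Step 1: Discard zero differences. Original n = 13; n_eff = number of nonzero differences = 13.
Nonzero differences (with sign): +8, +5, -9, +8, +9, +5, +2, -1, +9, +2, +8, -2, +2
Step 2: Count signs: positive = 10, negative = 3.
Step 3: Under H0: P(positive) = 0.5, so the number of positives S ~ Bin(13, 0.5).
Step 4: Two-sided exact p-value = sum of Bin(13,0.5) probabilities at or below the observed probability = 0.092285.
Step 5: alpha = 0.1. reject H0.

n_eff = 13, pos = 10, neg = 3, p = 0.092285, reject H0.


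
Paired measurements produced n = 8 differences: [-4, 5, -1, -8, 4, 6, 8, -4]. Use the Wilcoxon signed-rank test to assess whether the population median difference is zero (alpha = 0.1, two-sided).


Step 1: Drop any zero differences (none here) and take |d_i|.
|d| = [4, 5, 1, 8, 4, 6, 8, 4]
Step 2: Midrank |d_i| (ties get averaged ranks).
ranks: |4|->3, |5|->5, |1|->1, |8|->7.5, |4|->3, |6|->6, |8|->7.5, |4|->3
Step 3: Attach original signs; sum ranks with positive sign and with negative sign.
W+ = 5 + 3 + 6 + 7.5 = 21.5
W- = 3 + 1 + 7.5 + 3 = 14.5
(Check: W+ + W- = 36 should equal n(n+1)/2 = 36.)
Step 4: Test statistic W = min(W+, W-) = 14.5.
Step 5: Ties in |d|, so use the tie-corrected normal approximation.
        E[W] = n(n+1)/4 = 8*9/4 = 18.
        Tie groups: |d|=4 (t=3), |d|=8 (t=2); sum(t^3 - t) = 30.
        Var[W] = n(n+1)(2n+1)/24 - sum(t^3-t)/48 = 1224/24 - 30/48 = 50.375.
        z = (W - E[W]) / sqrt(Var[W]) = (14.5 - 18) / 7.0975 = -0.4931.
        Two-sided p = 2*Phi(z) = 0.621921.
Step 6: alpha = 0.1. fail to reject H0.

W+ = 21.5, W- = 14.5, W = min = 14.5, p = 0.621921, fail to reject H0.


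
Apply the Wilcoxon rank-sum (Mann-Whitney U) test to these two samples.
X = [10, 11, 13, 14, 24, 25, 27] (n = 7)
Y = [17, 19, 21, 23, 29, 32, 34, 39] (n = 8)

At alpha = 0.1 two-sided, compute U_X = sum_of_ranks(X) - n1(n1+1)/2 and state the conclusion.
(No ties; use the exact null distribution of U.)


Step 1: Combine and sort all 15 observations; assign midranks.
sorted (value, group): (10,X), (11,X), (13,X), (14,X), (17,Y), (19,Y), (21,Y), (23,Y), (24,X), (25,X), (27,X), (29,Y), (32,Y), (34,Y), (39,Y)
ranks: 10->1, 11->2, 13->3, 14->4, 17->5, 19->6, 21->7, 23->8, 24->9, 25->10, 27->11, 29->12, 32->13, 34->14, 39->15
Step 2: Rank sum for X: R1 = 1 + 2 + 3 + 4 + 9 + 10 + 11 = 40.
Step 3: U_X = R1 - n1(n1+1)/2 = 40 - 7*8/2 = 40 - 28 = 12.
       U_Y = n1*n2 - U_X = 56 - 12 = 44.
Step 4: No ties, so the exact null distribution of U (based on enumerating the C(15,7) = 6435 equally likely rank assignments) gives the two-sided p-value.
Step 5: p-value = 0.072106; compare to alpha = 0.1. reject H0.

U_X = 12, p = 0.072106, reject H0 at alpha = 0.1.


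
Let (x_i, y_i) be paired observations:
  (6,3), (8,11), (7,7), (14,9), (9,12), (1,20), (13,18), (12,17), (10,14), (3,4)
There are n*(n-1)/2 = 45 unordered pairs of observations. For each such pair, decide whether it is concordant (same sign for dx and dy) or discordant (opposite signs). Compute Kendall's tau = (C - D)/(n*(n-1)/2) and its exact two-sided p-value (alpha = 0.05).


Step 1: Enumerate the 45 unordered pairs (i,j) with i<j and classify each by sign(x_j-x_i) * sign(y_j-y_i).
  (1,2):dx=+2,dy=+8->C; (1,3):dx=+1,dy=+4->C; (1,4):dx=+8,dy=+6->C; (1,5):dx=+3,dy=+9->C
  (1,6):dx=-5,dy=+17->D; (1,7):dx=+7,dy=+15->C; (1,8):dx=+6,dy=+14->C; (1,9):dx=+4,dy=+11->C
  (1,10):dx=-3,dy=+1->D; (2,3):dx=-1,dy=-4->C; (2,4):dx=+6,dy=-2->D; (2,5):dx=+1,dy=+1->C
  (2,6):dx=-7,dy=+9->D; (2,7):dx=+5,dy=+7->C; (2,8):dx=+4,dy=+6->C; (2,9):dx=+2,dy=+3->C
  (2,10):dx=-5,dy=-7->C; (3,4):dx=+7,dy=+2->C; (3,5):dx=+2,dy=+5->C; (3,6):dx=-6,dy=+13->D
  (3,7):dx=+6,dy=+11->C; (3,8):dx=+5,dy=+10->C; (3,9):dx=+3,dy=+7->C; (3,10):dx=-4,dy=-3->C
  (4,5):dx=-5,dy=+3->D; (4,6):dx=-13,dy=+11->D; (4,7):dx=-1,dy=+9->D; (4,8):dx=-2,dy=+8->D
  (4,9):dx=-4,dy=+5->D; (4,10):dx=-11,dy=-5->C; (5,6):dx=-8,dy=+8->D; (5,7):dx=+4,dy=+6->C
  (5,8):dx=+3,dy=+5->C; (5,9):dx=+1,dy=+2->C; (5,10):dx=-6,dy=-8->C; (6,7):dx=+12,dy=-2->D
  (6,8):dx=+11,dy=-3->D; (6,9):dx=+9,dy=-6->D; (6,10):dx=+2,dy=-16->D; (7,8):dx=-1,dy=-1->C
  (7,9):dx=-3,dy=-4->C; (7,10):dx=-10,dy=-14->C; (8,9):dx=-2,dy=-3->C; (8,10):dx=-9,dy=-13->C
  (9,10):dx=-7,dy=-10->C
Step 2: C = 30, D = 15, total pairs = 45.
Step 3: tau = (C - D)/(n(n-1)/2) = (30 - 15)/45 = 0.333333.
Step 4: Exact two-sided p-value (enumerate n! = 3628800 permutations of y under H0): p = 0.216373.
Step 5: alpha = 0.05. fail to reject H0.

tau_b = 0.3333 (C=30, D=15), p = 0.216373, fail to reject H0.


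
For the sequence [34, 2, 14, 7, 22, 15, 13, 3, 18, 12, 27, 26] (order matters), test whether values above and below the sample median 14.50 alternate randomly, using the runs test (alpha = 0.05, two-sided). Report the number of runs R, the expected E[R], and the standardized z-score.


Step 1: Compute median = 14.50; label A = above, B = below.
Labels in order: ABBBAABBABAA  (n_A = 6, n_B = 6)
Step 2: Count runs R = 7.
Step 3: Under H0 (random ordering), E[R] = 2*n_A*n_B/(n_A+n_B) + 1 = 2*6*6/12 + 1 = 7.0000.
        Var[R] = 2*n_A*n_B*(2*n_A*n_B - n_A - n_B) / ((n_A+n_B)^2 * (n_A+n_B-1)) = 4320/1584 = 2.7273.
        SD[R] = 1.6514.
Step 4: R = E[R], so z = 0 with no continuity correction.
Step 5: Two-sided p-value via normal approximation = 2*(1 - Phi(|z|)) = 1.000000.
Step 6: alpha = 0.05. fail to reject H0.

R = 7, z = 0.0000, p = 1.000000, fail to reject H0.


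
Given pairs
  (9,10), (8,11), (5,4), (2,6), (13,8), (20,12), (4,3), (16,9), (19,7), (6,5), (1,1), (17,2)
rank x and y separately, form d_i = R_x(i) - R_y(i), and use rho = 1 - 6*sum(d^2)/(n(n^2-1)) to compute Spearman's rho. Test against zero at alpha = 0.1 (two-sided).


Step 1: Rank x and y separately (midranks; no ties here).
rank(x): 9->7, 8->6, 5->4, 2->2, 13->8, 20->12, 4->3, 16->9, 19->11, 6->5, 1->1, 17->10
rank(y): 10->10, 11->11, 4->4, 6->6, 8->8, 12->12, 3->3, 9->9, 7->7, 5->5, 1->1, 2->2
Step 2: d_i = R_x(i) - R_y(i); compute d_i^2.
  (7-10)^2=9, (6-11)^2=25, (4-4)^2=0, (2-6)^2=16, (8-8)^2=0, (12-12)^2=0, (3-3)^2=0, (9-9)^2=0, (11-7)^2=16, (5-5)^2=0, (1-1)^2=0, (10-2)^2=64
sum(d^2) = 130.
Step 3: rho = 1 - 6*130 / (12*(12^2 - 1)) = 1 - 780/1716 = 0.545455.
Step 4: Under H0, t = rho * sqrt((n-2)/(1-rho^2)) = 2.0580 ~ t(10).
Step 5: Two-sided p-value from the t-distribution with 10 df = 0.066612.
Step 6: alpha = 0.1. reject H0.

rho = 0.5455, p = 0.066612, reject H0 at alpha = 0.1.


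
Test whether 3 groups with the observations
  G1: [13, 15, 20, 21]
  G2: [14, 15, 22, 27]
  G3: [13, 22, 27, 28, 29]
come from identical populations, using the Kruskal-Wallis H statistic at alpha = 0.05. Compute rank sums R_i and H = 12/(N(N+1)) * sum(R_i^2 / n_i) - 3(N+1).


Step 1: Combine all N = 13 observations and assign midranks.
sorted (value, group, rank): (13,G1,1.5), (13,G3,1.5), (14,G2,3), (15,G1,4.5), (15,G2,4.5), (20,G1,6), (21,G1,7), (22,G2,8.5), (22,G3,8.5), (27,G2,10.5), (27,G3,10.5), (28,G3,12), (29,G3,13)
Step 2: Sum ranks within each group.
R_1 = 19 (n_1 = 4)
R_2 = 26.5 (n_2 = 4)
R_3 = 45.5 (n_3 = 5)
Step 3: H = 12/(N(N+1)) * sum(R_i^2/n_i) - 3(N+1)
     = 12/(13*14) * (19^2/4 + 26.5^2/4 + 45.5^2/5) - 3*14
     = 0.065934 * 679.862 - 42
     = 2.826099.
Step 4: Ties present; correction factor C = 1 - 24/(13^3 - 13) = 0.989011. Corrected H = 2.826099 / 0.989011 = 2.857500.
Step 5: Under H0, H ~ chi^2(2); p-value = 0.239608.
Step 6: alpha = 0.05. fail to reject H0.

H = 2.8575, df = 2, p = 0.239608, fail to reject H0.


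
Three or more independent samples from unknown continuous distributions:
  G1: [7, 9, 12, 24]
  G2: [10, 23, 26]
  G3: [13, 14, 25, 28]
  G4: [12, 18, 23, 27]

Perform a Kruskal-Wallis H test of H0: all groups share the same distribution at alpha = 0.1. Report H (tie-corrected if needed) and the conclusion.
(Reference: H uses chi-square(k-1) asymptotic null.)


Step 1: Combine all N = 15 observations and assign midranks.
sorted (value, group, rank): (7,G1,1), (9,G1,2), (10,G2,3), (12,G1,4.5), (12,G4,4.5), (13,G3,6), (14,G3,7), (18,G4,8), (23,G2,9.5), (23,G4,9.5), (24,G1,11), (25,G3,12), (26,G2,13), (27,G4,14), (28,G3,15)
Step 2: Sum ranks within each group.
R_1 = 18.5 (n_1 = 4)
R_2 = 25.5 (n_2 = 3)
R_3 = 40 (n_3 = 4)
R_4 = 36 (n_4 = 4)
Step 3: H = 12/(N(N+1)) * sum(R_i^2/n_i) - 3(N+1)
     = 12/(15*16) * (18.5^2/4 + 25.5^2/3 + 40^2/4 + 36^2/4) - 3*16
     = 0.050000 * 1026.31 - 48
     = 3.315625.
Step 4: Ties present; correction factor C = 1 - 12/(15^3 - 15) = 0.996429. Corrected H = 3.315625 / 0.996429 = 3.327509.
Step 5: Under H0, H ~ chi^2(3); p-value = 0.343832.
Step 6: alpha = 0.1. fail to reject H0.

H = 3.3275, df = 3, p = 0.343832, fail to reject H0.


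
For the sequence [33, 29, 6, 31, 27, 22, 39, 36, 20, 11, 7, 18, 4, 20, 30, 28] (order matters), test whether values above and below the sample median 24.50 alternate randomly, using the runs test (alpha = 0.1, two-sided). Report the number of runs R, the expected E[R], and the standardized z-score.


Step 1: Compute median = 24.50; label A = above, B = below.
Labels in order: AABAABAABBBBBBAA  (n_A = 8, n_B = 8)
Step 2: Count runs R = 7.
Step 3: Under H0 (random ordering), E[R] = 2*n_A*n_B/(n_A+n_B) + 1 = 2*8*8/16 + 1 = 9.0000.
        Var[R] = 2*n_A*n_B*(2*n_A*n_B - n_A - n_B) / ((n_A+n_B)^2 * (n_A+n_B-1)) = 14336/3840 = 3.7333.
        SD[R] = 1.9322.
Step 4: Continuity-corrected z = (R + 0.5 - E[R]) / SD[R] = (7 + 0.5 - 9.0000) / 1.9322 = -0.7763.
Step 5: Two-sided p-value via normal approximation = 2*(1 - Phi(|z|)) = 0.437558.
Step 6: alpha = 0.1. fail to reject H0.

R = 7, z = -0.7763, p = 0.437558, fail to reject H0.


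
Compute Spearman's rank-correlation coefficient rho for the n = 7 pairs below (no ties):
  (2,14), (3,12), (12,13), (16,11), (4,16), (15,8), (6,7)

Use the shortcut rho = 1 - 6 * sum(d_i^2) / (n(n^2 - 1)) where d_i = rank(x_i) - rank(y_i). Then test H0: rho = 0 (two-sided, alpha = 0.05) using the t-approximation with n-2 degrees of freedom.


Step 1: Rank x and y separately (midranks; no ties here).
rank(x): 2->1, 3->2, 12->5, 16->7, 4->3, 15->6, 6->4
rank(y): 14->6, 12->4, 13->5, 11->3, 16->7, 8->2, 7->1
Step 2: d_i = R_x(i) - R_y(i); compute d_i^2.
  (1-6)^2=25, (2-4)^2=4, (5-5)^2=0, (7-3)^2=16, (3-7)^2=16, (6-2)^2=16, (4-1)^2=9
sum(d^2) = 86.
Step 3: rho = 1 - 6*86 / (7*(7^2 - 1)) = 1 - 516/336 = -0.535714.
Step 4: Under H0, t = rho * sqrt((n-2)/(1-rho^2)) = -1.4186 ~ t(5).
Step 5: Two-sided p-value from the t-distribution with 5 df = 0.215217.
Step 6: alpha = 0.05. fail to reject H0.

rho = -0.5357, p = 0.215217, fail to reject H0 at alpha = 0.05.


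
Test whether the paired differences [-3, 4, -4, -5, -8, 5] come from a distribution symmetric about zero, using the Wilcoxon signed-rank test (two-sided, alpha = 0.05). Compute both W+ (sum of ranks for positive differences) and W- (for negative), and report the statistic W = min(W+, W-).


Step 1: Drop any zero differences (none here) and take |d_i|.
|d| = [3, 4, 4, 5, 8, 5]
Step 2: Midrank |d_i| (ties get averaged ranks).
ranks: |3|->1, |4|->2.5, |4|->2.5, |5|->4.5, |8|->6, |5|->4.5
Step 3: Attach original signs; sum ranks with positive sign and with negative sign.
W+ = 2.5 + 4.5 = 7
W- = 1 + 2.5 + 4.5 + 6 = 14
(Check: W+ + W- = 21 should equal n(n+1)/2 = 21.)
Step 4: Test statistic W = min(W+, W-) = 7.
Step 5: Ties in |d|, so use the tie-corrected normal approximation.
        E[W] = n(n+1)/4 = 6*7/4 = 10.5.
        Tie groups: |d|=4 (t=2), |d|=5 (t=2); sum(t^3 - t) = 12.
        Var[W] = n(n+1)(2n+1)/24 - sum(t^3-t)/48 = 546/24 - 12/48 = 22.5.
        z = (W - E[W]) / sqrt(Var[W]) = (7 - 10.5) / 4.7434 = -0.7379.
        Two-sided p = 2*Phi(z) = 0.460597.
Step 6: alpha = 0.05. fail to reject H0.

W+ = 7, W- = 14, W = min = 7, p = 0.460597, fail to reject H0.


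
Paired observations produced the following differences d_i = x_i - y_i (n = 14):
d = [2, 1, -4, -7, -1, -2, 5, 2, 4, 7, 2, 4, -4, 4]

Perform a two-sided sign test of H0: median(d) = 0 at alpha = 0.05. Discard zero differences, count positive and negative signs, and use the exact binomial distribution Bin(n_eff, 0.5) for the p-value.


Step 1: Discard zero differences. Original n = 14; n_eff = number of nonzero differences = 14.
Nonzero differences (with sign): +2, +1, -4, -7, -1, -2, +5, +2, +4, +7, +2, +4, -4, +4
Step 2: Count signs: positive = 9, negative = 5.
Step 3: Under H0: P(positive) = 0.5, so the number of positives S ~ Bin(14, 0.5).
Step 4: Two-sided exact p-value = sum of Bin(14,0.5) probabilities at or below the observed probability = 0.423950.
Step 5: alpha = 0.05. fail to reject H0.

n_eff = 14, pos = 9, neg = 5, p = 0.423950, fail to reject H0.


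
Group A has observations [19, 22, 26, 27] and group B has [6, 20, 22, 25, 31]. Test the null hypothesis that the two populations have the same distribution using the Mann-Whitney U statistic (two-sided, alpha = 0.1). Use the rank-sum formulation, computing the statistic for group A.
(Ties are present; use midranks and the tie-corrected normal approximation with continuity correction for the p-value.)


Step 1: Combine and sort all 9 observations; assign midranks.
sorted (value, group): (6,Y), (19,X), (20,Y), (22,X), (22,Y), (25,Y), (26,X), (27,X), (31,Y)
ranks: 6->1, 19->2, 20->3, 22->4.5, 22->4.5, 25->6, 26->7, 27->8, 31->9
Step 2: Rank sum for X: R1 = 2 + 4.5 + 7 + 8 = 21.5.
Step 3: U_X = R1 - n1(n1+1)/2 = 21.5 - 4*5/2 = 21.5 - 10 = 11.5.
       U_Y = n1*n2 - U_X = 20 - 11.5 = 8.5.
Step 4: Ties are present, so use the tie-corrected normal approximation (with continuity correction) for the p-value.
Step 5: p-value = 0.805701; compare to alpha = 0.1. fail to reject H0.

U_X = 11.5, p = 0.805701, fail to reject H0 at alpha = 0.1.


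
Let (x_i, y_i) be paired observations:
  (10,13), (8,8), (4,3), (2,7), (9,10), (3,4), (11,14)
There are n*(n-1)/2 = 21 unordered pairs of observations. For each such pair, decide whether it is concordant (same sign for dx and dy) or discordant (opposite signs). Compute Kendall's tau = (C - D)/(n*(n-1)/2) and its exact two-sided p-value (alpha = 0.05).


Step 1: Enumerate the 21 unordered pairs (i,j) with i<j and classify each by sign(x_j-x_i) * sign(y_j-y_i).
  (1,2):dx=-2,dy=-5->C; (1,3):dx=-6,dy=-10->C; (1,4):dx=-8,dy=-6->C; (1,5):dx=-1,dy=-3->C
  (1,6):dx=-7,dy=-9->C; (1,7):dx=+1,dy=+1->C; (2,3):dx=-4,dy=-5->C; (2,4):dx=-6,dy=-1->C
  (2,5):dx=+1,dy=+2->C; (2,6):dx=-5,dy=-4->C; (2,7):dx=+3,dy=+6->C; (3,4):dx=-2,dy=+4->D
  (3,5):dx=+5,dy=+7->C; (3,6):dx=-1,dy=+1->D; (3,7):dx=+7,dy=+11->C; (4,5):dx=+7,dy=+3->C
  (4,6):dx=+1,dy=-3->D; (4,7):dx=+9,dy=+7->C; (5,6):dx=-6,dy=-6->C; (5,7):dx=+2,dy=+4->C
  (6,7):dx=+8,dy=+10->C
Step 2: C = 18, D = 3, total pairs = 21.
Step 3: tau = (C - D)/(n(n-1)/2) = (18 - 3)/21 = 0.714286.
Step 4: Exact two-sided p-value (enumerate n! = 5040 permutations of y under H0): p = 0.030159.
Step 5: alpha = 0.05. reject H0.

tau_b = 0.7143 (C=18, D=3), p = 0.030159, reject H0.


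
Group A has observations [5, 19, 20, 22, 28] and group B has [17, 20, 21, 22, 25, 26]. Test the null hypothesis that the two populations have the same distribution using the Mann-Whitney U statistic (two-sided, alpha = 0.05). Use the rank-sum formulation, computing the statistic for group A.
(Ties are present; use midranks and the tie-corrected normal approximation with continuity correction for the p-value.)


Step 1: Combine and sort all 11 observations; assign midranks.
sorted (value, group): (5,X), (17,Y), (19,X), (20,X), (20,Y), (21,Y), (22,X), (22,Y), (25,Y), (26,Y), (28,X)
ranks: 5->1, 17->2, 19->3, 20->4.5, 20->4.5, 21->6, 22->7.5, 22->7.5, 25->9, 26->10, 28->11
Step 2: Rank sum for X: R1 = 1 + 3 + 4.5 + 7.5 + 11 = 27.
Step 3: U_X = R1 - n1(n1+1)/2 = 27 - 5*6/2 = 27 - 15 = 12.
       U_Y = n1*n2 - U_X = 30 - 12 = 18.
Step 4: Ties are present, so use the tie-corrected normal approximation (with continuity correction) for the p-value.
Step 5: p-value = 0.646576; compare to alpha = 0.05. fail to reject H0.

U_X = 12, p = 0.646576, fail to reject H0 at alpha = 0.05.


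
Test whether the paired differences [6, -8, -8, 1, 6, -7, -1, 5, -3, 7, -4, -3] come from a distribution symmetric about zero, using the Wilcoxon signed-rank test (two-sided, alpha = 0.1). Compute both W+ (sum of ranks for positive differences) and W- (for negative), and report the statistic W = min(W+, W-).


Step 1: Drop any zero differences (none here) and take |d_i|.
|d| = [6, 8, 8, 1, 6, 7, 1, 5, 3, 7, 4, 3]
Step 2: Midrank |d_i| (ties get averaged ranks).
ranks: |6|->7.5, |8|->11.5, |8|->11.5, |1|->1.5, |6|->7.5, |7|->9.5, |1|->1.5, |5|->6, |3|->3.5, |7|->9.5, |4|->5, |3|->3.5
Step 3: Attach original signs; sum ranks with positive sign and with negative sign.
W+ = 7.5 + 1.5 + 7.5 + 6 + 9.5 = 32
W- = 11.5 + 11.5 + 9.5 + 1.5 + 3.5 + 5 + 3.5 = 46
(Check: W+ + W- = 78 should equal n(n+1)/2 = 78.)
Step 4: Test statistic W = min(W+, W-) = 32.
Step 5: Ties in |d|, so use the tie-corrected normal approximation.
        E[W] = n(n+1)/4 = 12*13/4 = 39.
        Tie groups: |d|=1 (t=2), |d|=3 (t=2), |d|=6 (t=2), |d|=7 (t=2), |d|=8 (t=2); sum(t^3 - t) = 30.
        Var[W] = n(n+1)(2n+1)/24 - sum(t^3-t)/48 = 3900/24 - 30/48 = 161.875.
        z = (W - E[W]) / sqrt(Var[W]) = (32 - 39) / 12.7230 = -0.5502.
        Two-sided p = 2*Phi(z) = 0.582193.
Step 6: alpha = 0.1. fail to reject H0.

W+ = 32, W- = 46, W = min = 32, p = 0.582193, fail to reject H0.


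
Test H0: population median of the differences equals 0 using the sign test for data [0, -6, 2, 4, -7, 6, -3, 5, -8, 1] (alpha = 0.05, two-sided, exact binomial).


Step 1: Discard zero differences. Original n = 10; n_eff = number of nonzero differences = 9.
Nonzero differences (with sign): -6, +2, +4, -7, +6, -3, +5, -8, +1
Step 2: Count signs: positive = 5, negative = 4.
Step 3: Under H0: P(positive) = 0.5, so the number of positives S ~ Bin(9, 0.5).
Step 4: Two-sided exact p-value = sum of Bin(9,0.5) probabilities at or below the observed probability = 1.000000.
Step 5: alpha = 0.05. fail to reject H0.

n_eff = 9, pos = 5, neg = 4, p = 1.000000, fail to reject H0.


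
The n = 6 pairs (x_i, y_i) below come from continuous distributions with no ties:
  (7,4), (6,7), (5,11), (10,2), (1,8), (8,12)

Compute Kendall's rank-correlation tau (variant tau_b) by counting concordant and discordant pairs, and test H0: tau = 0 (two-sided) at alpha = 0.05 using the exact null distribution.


Step 1: Enumerate the 15 unordered pairs (i,j) with i<j and classify each by sign(x_j-x_i) * sign(y_j-y_i).
  (1,2):dx=-1,dy=+3->D; (1,3):dx=-2,dy=+7->D; (1,4):dx=+3,dy=-2->D; (1,5):dx=-6,dy=+4->D
  (1,6):dx=+1,dy=+8->C; (2,3):dx=-1,dy=+4->D; (2,4):dx=+4,dy=-5->D; (2,5):dx=-5,dy=+1->D
  (2,6):dx=+2,dy=+5->C; (3,4):dx=+5,dy=-9->D; (3,5):dx=-4,dy=-3->C; (3,6):dx=+3,dy=+1->C
  (4,5):dx=-9,dy=+6->D; (4,6):dx=-2,dy=+10->D; (5,6):dx=+7,dy=+4->C
Step 2: C = 5, D = 10, total pairs = 15.
Step 3: tau = (C - D)/(n(n-1)/2) = (5 - 10)/15 = -0.333333.
Step 4: Exact two-sided p-value (enumerate n! = 720 permutations of y under H0): p = 0.469444.
Step 5: alpha = 0.05. fail to reject H0.

tau_b = -0.3333 (C=5, D=10), p = 0.469444, fail to reject H0.


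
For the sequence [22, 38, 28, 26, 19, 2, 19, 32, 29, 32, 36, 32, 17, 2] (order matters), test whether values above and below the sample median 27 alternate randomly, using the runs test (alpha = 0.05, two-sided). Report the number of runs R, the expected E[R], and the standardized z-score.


Step 1: Compute median = 27; label A = above, B = below.
Labels in order: BAABBBBAAAAABB  (n_A = 7, n_B = 7)
Step 2: Count runs R = 5.
Step 3: Under H0 (random ordering), E[R] = 2*n_A*n_B/(n_A+n_B) + 1 = 2*7*7/14 + 1 = 8.0000.
        Var[R] = 2*n_A*n_B*(2*n_A*n_B - n_A - n_B) / ((n_A+n_B)^2 * (n_A+n_B-1)) = 8232/2548 = 3.2308.
        SD[R] = 1.7974.
Step 4: Continuity-corrected z = (R + 0.5 - E[R]) / SD[R] = (5 + 0.5 - 8.0000) / 1.7974 = -1.3909.
Step 5: Two-sided p-value via normal approximation = 2*(1 - Phi(|z|)) = 0.164264.
Step 6: alpha = 0.05. fail to reject H0.

R = 5, z = -1.3909, p = 0.164264, fail to reject H0.


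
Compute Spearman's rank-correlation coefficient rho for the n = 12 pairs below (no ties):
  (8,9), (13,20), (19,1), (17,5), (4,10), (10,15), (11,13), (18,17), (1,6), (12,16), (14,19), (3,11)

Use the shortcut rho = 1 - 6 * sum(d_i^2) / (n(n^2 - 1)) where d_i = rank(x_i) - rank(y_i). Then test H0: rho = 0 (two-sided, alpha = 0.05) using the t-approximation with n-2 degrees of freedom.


Step 1: Rank x and y separately (midranks; no ties here).
rank(x): 8->4, 13->8, 19->12, 17->10, 4->3, 10->5, 11->6, 18->11, 1->1, 12->7, 14->9, 3->2
rank(y): 9->4, 20->12, 1->1, 5->2, 10->5, 15->8, 13->7, 17->10, 6->3, 16->9, 19->11, 11->6
Step 2: d_i = R_x(i) - R_y(i); compute d_i^2.
  (4-4)^2=0, (8-12)^2=16, (12-1)^2=121, (10-2)^2=64, (3-5)^2=4, (5-8)^2=9, (6-7)^2=1, (11-10)^2=1, (1-3)^2=4, (7-9)^2=4, (9-11)^2=4, (2-6)^2=16
sum(d^2) = 244.
Step 3: rho = 1 - 6*244 / (12*(12^2 - 1)) = 1 - 1464/1716 = 0.146853.
Step 4: Under H0, t = rho * sqrt((n-2)/(1-rho^2)) = 0.4695 ~ t(10).
Step 5: Two-sided p-value from the t-distribution with 10 df = 0.648796.
Step 6: alpha = 0.05. fail to reject H0.

rho = 0.1469, p = 0.648796, fail to reject H0 at alpha = 0.05.


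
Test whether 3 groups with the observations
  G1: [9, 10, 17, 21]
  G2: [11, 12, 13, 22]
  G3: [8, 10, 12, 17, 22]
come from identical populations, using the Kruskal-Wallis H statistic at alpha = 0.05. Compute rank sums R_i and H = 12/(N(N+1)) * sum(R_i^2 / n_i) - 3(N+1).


Step 1: Combine all N = 13 observations and assign midranks.
sorted (value, group, rank): (8,G3,1), (9,G1,2), (10,G1,3.5), (10,G3,3.5), (11,G2,5), (12,G2,6.5), (12,G3,6.5), (13,G2,8), (17,G1,9.5), (17,G3,9.5), (21,G1,11), (22,G2,12.5), (22,G3,12.5)
Step 2: Sum ranks within each group.
R_1 = 26 (n_1 = 4)
R_2 = 32 (n_2 = 4)
R_3 = 33 (n_3 = 5)
Step 3: H = 12/(N(N+1)) * sum(R_i^2/n_i) - 3(N+1)
     = 12/(13*14) * (26^2/4 + 32^2/4 + 33^2/5) - 3*14
     = 0.065934 * 642.8 - 42
     = 0.382418.
Step 4: Ties present; correction factor C = 1 - 24/(13^3 - 13) = 0.989011. Corrected H = 0.382418 / 0.989011 = 0.386667.
Step 5: Under H0, H ~ chi^2(2); p-value = 0.824207.
Step 6: alpha = 0.05. fail to reject H0.

H = 0.3867, df = 2, p = 0.824207, fail to reject H0.


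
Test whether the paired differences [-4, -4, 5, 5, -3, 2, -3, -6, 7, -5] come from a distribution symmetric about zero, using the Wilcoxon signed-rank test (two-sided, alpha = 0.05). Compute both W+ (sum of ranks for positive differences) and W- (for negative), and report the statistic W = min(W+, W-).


Step 1: Drop any zero differences (none here) and take |d_i|.
|d| = [4, 4, 5, 5, 3, 2, 3, 6, 7, 5]
Step 2: Midrank |d_i| (ties get averaged ranks).
ranks: |4|->4.5, |4|->4.5, |5|->7, |5|->7, |3|->2.5, |2|->1, |3|->2.5, |6|->9, |7|->10, |5|->7
Step 3: Attach original signs; sum ranks with positive sign and with negative sign.
W+ = 7 + 7 + 1 + 10 = 25
W- = 4.5 + 4.5 + 2.5 + 2.5 + 9 + 7 = 30
(Check: W+ + W- = 55 should equal n(n+1)/2 = 55.)
Step 4: Test statistic W = min(W+, W-) = 25.
Step 5: Ties in |d|, so use the tie-corrected normal approximation.
        E[W] = n(n+1)/4 = 10*11/4 = 27.5.
        Tie groups: |d|=3 (t=2), |d|=4 (t=2), |d|=5 (t=3); sum(t^3 - t) = 36.
        Var[W] = n(n+1)(2n+1)/24 - sum(t^3-t)/48 = 2310/24 - 36/48 = 95.5.
        z = (W - E[W]) / sqrt(Var[W]) = (25 - 27.5) / 9.7724 = -0.2558.
        Two-sided p = 2*Phi(z) = 0.798088.
Step 6: alpha = 0.05. fail to reject H0.

W+ = 25, W- = 30, W = min = 25, p = 0.798088, fail to reject H0.
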